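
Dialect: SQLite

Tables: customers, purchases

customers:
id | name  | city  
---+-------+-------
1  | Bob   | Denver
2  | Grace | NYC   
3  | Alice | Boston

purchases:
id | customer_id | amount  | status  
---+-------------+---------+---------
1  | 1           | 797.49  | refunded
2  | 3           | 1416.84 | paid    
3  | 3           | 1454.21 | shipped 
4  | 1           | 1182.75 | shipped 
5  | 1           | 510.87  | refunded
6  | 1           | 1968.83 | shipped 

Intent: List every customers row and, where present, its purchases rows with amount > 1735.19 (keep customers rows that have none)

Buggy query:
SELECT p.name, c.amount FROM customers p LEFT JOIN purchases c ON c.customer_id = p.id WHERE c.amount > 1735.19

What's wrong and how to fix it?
Bug: Filtering c.amount in WHERE discards the NULL rows produced by LEFT JOIN, turning it into an inner join

Fix: Move the right-table condition into the ON clause so unmatched parents are kept

Corrected query:
SELECT p.name, c.amount FROM customers p LEFT JOIN purchases c ON c.customer_id = p.id AND c.amount > 1735.19

Result:
name  | amount 
------+--------
Bob   | 1968.83
Grace | NULL   
Alice | NULL   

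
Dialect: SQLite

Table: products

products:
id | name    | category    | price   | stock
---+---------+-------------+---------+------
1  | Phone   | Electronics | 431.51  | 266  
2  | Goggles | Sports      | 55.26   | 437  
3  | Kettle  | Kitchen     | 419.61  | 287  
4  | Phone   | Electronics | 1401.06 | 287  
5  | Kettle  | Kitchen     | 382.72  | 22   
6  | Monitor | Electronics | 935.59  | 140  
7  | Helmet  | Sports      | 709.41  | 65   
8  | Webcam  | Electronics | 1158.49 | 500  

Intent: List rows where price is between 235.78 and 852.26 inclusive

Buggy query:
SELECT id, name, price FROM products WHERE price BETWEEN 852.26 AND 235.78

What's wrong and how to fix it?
Bug: BETWEEN expects the lower bound first; with 852.26 AND 235.78 the range is empty

Fix: Write BETWEEN 235.78 AND 852.26

Corrected query:
SELECT id, name, price FROM products WHERE price BETWEEN 235.78 AND 852.26

Result:
id | name   | price 
---+--------+-------
1  | Phone  | 431.51
3  | Kettle | 419.61
5  | Kettle | 382.72
7  | Helmet | 709.41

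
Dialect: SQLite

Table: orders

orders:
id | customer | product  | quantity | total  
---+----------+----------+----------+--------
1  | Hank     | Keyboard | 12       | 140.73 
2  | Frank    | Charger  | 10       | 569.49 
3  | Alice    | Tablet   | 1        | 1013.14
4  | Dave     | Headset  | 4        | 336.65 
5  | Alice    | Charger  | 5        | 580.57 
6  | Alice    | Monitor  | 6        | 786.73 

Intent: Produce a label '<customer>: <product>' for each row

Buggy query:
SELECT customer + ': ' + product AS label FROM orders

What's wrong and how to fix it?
Bug: SQLite uses || for string concatenation; + coerces text to numbers (yielding 0)

Fix: Replace + with || to concatenate text

Corrected query:
SELECT customer || ': ' || product AS label FROM orders

Result:
label         
--------------
Hank: Keyboard
Frank: Charger
Alice: Tablet 
Dave: Headset 
Alice: Charger
Alice: Monitor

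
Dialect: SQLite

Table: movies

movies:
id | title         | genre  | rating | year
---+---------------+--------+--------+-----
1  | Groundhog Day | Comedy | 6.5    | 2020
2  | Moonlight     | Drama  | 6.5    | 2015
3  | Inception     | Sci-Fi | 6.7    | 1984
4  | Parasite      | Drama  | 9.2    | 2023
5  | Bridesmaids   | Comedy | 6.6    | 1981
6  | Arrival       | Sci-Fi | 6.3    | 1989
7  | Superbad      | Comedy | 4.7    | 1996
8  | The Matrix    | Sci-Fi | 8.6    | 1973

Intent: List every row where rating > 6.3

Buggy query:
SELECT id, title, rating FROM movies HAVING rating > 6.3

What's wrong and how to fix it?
Bug: This is a non-aggregate query (no GROUP BY, no aggregates), so in SQLite the HAVING clause is invalid here; a row-level condition belongs in WHERE

Fix: Replace HAVING with WHERE since the condition applies to individual rows

Corrected query:
SELECT id, title, rating FROM movies WHERE rating > 6.3

Result:
id | title         | rating
---+---------------+-------
1  | Groundhog Day | 6.5   
2  | Moonlight     | 6.5   
3  | Inception     | 6.7   
4  | Parasite      | 9.2   
5  | Bridesmaids   | 6.6   
8  | The Matrix    | 8.6   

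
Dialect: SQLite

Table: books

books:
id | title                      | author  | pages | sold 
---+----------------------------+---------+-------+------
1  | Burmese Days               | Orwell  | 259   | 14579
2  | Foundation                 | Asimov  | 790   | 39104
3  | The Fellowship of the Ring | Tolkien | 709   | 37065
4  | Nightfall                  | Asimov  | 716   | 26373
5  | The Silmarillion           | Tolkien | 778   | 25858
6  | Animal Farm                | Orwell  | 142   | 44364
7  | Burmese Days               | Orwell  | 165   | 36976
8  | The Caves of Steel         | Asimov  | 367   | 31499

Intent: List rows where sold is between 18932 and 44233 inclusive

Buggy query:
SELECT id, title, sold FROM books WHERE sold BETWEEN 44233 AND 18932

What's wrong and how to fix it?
Bug: BETWEEN expects the lower bound first; with 44233 AND 18932 the range is empty

Fix: Swap the bounds so the smaller value comes first

Corrected query:
SELECT id, title, sold FROM books WHERE sold BETWEEN 18932 AND 44233

Result:
id | title                      | sold 
---+----------------------------+------
2  | Foundation                 | 39104
3  | The Fellowship of the Ring | 37065
4  | Nightfall                  | 26373
5  | The Silmarillion           | 25858
7  | Burmese Days               | 36976
8  | The Caves of Steel         | 31499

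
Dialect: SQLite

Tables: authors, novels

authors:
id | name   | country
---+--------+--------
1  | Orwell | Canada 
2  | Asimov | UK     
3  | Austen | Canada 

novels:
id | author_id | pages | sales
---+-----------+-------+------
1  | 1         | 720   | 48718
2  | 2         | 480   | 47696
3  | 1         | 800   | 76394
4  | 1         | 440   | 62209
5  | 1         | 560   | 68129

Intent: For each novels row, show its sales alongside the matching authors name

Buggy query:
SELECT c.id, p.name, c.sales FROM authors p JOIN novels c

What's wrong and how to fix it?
Bug: JOIN with no ON clause produces a cartesian product; every novels row pairs with every authors row

Fix: Add ON c.author_id = p.id to the JOIN

Corrected query:
SELECT c.id, p.name, c.sales FROM authors p JOIN novels c ON c.author_id = p.id

Result:
id | name   | sales
---+--------+------
1  | Orwell | 48718
2  | Asimov | 47696
3  | Orwell | 76394
4  | Orwell | 62209
5  | Orwell | 68129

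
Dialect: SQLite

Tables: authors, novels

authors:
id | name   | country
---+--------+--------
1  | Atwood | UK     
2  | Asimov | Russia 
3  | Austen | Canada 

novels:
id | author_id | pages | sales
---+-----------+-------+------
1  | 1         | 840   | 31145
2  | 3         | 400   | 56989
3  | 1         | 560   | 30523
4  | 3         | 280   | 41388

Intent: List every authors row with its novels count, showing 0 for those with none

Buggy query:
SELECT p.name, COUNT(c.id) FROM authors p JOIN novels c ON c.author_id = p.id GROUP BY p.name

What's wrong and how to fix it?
Bug: INNER JOIN drops authors rows that have no matching novels rows

Fix: Use LEFT JOIN so parents without children still appear (COUNT(c.id) gives 0)

Corrected query:
SELECT p.name, COUNT(c.id) FROM authors p LEFT JOIN novels c ON c.author_id = p.id GROUP BY p.name

Result:
name   | COUNT(c.id)
-------+------------
Asimov | 0          
Atwood | 2          
Austen | 2          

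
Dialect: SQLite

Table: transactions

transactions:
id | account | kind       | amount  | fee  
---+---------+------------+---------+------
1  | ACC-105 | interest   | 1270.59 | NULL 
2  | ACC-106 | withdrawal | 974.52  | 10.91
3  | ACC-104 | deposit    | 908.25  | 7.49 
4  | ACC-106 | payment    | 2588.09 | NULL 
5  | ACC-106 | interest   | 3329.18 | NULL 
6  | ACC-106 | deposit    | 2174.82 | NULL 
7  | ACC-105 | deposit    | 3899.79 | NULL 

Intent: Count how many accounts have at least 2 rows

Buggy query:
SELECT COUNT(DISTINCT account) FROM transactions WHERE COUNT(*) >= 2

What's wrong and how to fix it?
Bug: WHERE filters individual rows, not groups, so a group-level COUNT is invalid there

Fix: Use a subquery that GROUPs and filters with HAVING, then count its rows

Corrected query:
SELECT COUNT(*) FROM (SELECT account FROM transactions GROUP BY account HAVING COUNT(*) >= 2)

Result:
COUNT(*)
--------
2       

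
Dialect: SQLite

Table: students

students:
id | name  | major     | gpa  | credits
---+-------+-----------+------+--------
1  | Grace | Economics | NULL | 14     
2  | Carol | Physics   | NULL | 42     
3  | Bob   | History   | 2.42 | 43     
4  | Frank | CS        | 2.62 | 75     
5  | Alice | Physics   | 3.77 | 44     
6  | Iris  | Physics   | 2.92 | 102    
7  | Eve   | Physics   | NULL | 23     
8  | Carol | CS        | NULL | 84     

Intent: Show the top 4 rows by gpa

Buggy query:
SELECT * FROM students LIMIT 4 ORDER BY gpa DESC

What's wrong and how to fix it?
Bug: ORDER BY cannot follow LIMIT; LIMIT is the final clause

Fix: Swap the clauses: ORDER BY first, then LIMIT

Corrected query:
SELECT * FROM students ORDER BY gpa DESC LIMIT 4

Result:
id | name  | major   | gpa  | credits
---+-------+---------+------+--------
5  | Alice | Physics | 3.77 | 44     
6  | Iris  | Physics | 2.92 | 102    
4  | Frank | CS      | 2.62 | 75     
3  | Bob   | History | 2.42 | 43     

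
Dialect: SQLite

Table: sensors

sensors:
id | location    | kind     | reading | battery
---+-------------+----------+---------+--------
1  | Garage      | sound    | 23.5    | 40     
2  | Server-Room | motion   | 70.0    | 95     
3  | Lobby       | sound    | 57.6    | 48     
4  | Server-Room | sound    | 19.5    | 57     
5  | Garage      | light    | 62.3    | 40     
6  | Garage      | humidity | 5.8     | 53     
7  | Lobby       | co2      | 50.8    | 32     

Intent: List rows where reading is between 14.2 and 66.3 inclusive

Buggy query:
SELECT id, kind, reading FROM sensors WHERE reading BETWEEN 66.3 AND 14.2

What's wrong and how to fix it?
Bug: The bounds are reversed; BETWEEN a AND b requires a <= b to match anything

Fix: Write BETWEEN 14.2 AND 66.3

Corrected query:
SELECT id, kind, reading FROM sensors WHERE reading BETWEEN 14.2 AND 66.3

Result:
id | kind  | reading
---+-------+--------
1  | sound | 23.5   
3  | sound | 57.6   
4  | sound | 19.5   
5  | light | 62.3   
7  | co2   | 50.8   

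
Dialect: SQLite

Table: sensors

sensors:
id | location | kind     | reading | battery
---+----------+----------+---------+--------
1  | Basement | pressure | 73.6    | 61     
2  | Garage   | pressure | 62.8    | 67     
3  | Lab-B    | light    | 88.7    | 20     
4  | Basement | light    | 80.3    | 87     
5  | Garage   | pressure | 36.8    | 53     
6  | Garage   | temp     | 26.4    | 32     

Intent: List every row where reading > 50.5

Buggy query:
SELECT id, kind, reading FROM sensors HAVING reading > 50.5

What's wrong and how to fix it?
Bug: HAVING filters the output of aggregation, but this query has no GROUP BY and no aggregate functions, so SQLite rejects it (HAVING clause on a non-aggregate query); the condition here is per row

Fix: Use WHERE for row-level filtering

Corrected query:
SELECT id, kind, reading FROM sensors WHERE reading > 50.5

Result:
id | kind     | reading
---+----------+--------
1  | pressure | 73.6   
2  | pressure | 62.8   
3  | light    | 88.7   
4  | light    | 80.3   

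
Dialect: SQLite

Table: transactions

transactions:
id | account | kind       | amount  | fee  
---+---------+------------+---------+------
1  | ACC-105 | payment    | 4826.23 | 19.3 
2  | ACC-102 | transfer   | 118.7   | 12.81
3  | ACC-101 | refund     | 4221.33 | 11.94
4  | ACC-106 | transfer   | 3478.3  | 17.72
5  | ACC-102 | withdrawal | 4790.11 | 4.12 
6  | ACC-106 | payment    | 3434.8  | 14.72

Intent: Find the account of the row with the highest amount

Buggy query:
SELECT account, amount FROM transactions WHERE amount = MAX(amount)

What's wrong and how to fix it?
Bug: MAX(amount) is an aggregate and cannot be used directly in WHERE

Fix: Wrap MAX in a scalar subquery so WHERE compares against a single value

Corrected query:
SELECT account, amount FROM transactions WHERE amount = (SELECT MAX(amount) FROM transactions)

Result:
account | amount 
--------+--------
ACC-105 | 4826.23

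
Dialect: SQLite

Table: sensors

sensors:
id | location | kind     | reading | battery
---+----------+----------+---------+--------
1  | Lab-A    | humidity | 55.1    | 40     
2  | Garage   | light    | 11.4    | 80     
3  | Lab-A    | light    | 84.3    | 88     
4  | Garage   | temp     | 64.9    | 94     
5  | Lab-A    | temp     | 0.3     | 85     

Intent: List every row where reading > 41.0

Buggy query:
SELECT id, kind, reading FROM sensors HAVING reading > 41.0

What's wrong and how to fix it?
Bug: This is a non-aggregate query (no GROUP BY, no aggregates), so in SQLite the HAVING clause is invalid here; a row-level condition belongs in WHERE

Fix: Replace HAVING with WHERE since the condition applies to individual rows

Corrected query:
SELECT id, kind, reading FROM sensors WHERE reading > 41.0

Result:
id | kind     | reading
---+----------+--------
1  | humidity | 55.1   
3  | light    | 84.3   
4  | temp     | 64.9   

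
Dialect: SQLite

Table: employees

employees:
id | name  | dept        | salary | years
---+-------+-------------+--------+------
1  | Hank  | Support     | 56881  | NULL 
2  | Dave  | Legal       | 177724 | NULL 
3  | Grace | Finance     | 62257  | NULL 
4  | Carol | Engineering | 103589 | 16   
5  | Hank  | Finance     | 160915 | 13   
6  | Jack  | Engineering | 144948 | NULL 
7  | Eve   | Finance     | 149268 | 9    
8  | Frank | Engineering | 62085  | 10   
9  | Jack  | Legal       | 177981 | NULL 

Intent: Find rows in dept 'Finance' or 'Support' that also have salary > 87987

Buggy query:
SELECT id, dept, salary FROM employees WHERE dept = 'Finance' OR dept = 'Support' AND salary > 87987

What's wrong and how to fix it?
Bug: Without parentheses, AND is evaluated before OR, so the salary filter only applies to the 'Support' branch

Fix: Add parentheses around the OR so the AND applies to both alternatives

Corrected query:
SELECT id, dept, salary FROM employees WHERE (dept = 'Finance' OR dept = 'Support') AND salary > 87987

Result:
id | dept    | salary
---+---------+-------
5  | Finance | 160915
7  | Finance | 149268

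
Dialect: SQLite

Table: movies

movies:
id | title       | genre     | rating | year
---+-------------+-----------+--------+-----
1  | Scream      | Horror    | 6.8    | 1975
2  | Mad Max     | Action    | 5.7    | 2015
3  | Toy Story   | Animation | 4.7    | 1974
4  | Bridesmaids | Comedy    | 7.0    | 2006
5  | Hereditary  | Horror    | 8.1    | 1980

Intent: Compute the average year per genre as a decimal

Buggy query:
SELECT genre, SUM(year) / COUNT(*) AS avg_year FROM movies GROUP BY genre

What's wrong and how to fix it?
Bug: Both operands are integers, so '/' performs integer division and truncates

Fix: Multiply by 1.0 (or CAST to REAL) to force floating-point division

Corrected query:
SELECT genre, SUM(year) * 1.0 / COUNT(*) AS avg_year FROM movies GROUP BY genre

Result:
genre     | avg_year
----------+---------
Action    | 2015    
Animation | 1974    
Comedy    | 2006    
Horror    | 1977.5  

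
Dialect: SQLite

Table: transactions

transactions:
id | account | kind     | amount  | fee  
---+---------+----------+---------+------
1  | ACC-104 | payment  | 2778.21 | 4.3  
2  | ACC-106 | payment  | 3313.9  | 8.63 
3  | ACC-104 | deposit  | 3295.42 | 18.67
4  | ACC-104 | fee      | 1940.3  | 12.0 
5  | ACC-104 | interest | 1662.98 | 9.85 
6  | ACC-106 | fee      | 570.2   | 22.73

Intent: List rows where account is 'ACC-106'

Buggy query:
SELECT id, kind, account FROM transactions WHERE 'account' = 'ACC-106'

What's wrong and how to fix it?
Bug: 'account' in single quotes is a string literal, not the column; the comparison is literal-vs-literal and never true

Fix: Remove the quotes around the column name (or use double quotes for an identifier)

Corrected query:
SELECT id, kind, account FROM transactions WHERE account = 'ACC-106'

Result:
id | kind    | account
---+---------+--------
2  | payment | ACC-106
6  | fee     | ACC-106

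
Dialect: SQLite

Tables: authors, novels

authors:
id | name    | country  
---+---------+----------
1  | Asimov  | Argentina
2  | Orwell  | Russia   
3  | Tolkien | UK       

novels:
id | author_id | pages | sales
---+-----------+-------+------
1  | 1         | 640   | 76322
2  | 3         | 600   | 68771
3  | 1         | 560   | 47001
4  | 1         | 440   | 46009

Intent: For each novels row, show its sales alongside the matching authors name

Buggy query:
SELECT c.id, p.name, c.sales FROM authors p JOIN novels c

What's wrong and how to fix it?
Bug: JOIN with no ON clause produces a cartesian product; every novels row pairs with every authors row

Fix: Specify the join condition linking the foreign key to the parent id

Corrected query:
SELECT c.id, p.name, c.sales FROM authors p JOIN novels c ON c.author_id = p.id

Result:
id | name    | sales
---+---------+------
1  | Asimov  | 76322
2  | Tolkien | 68771
3  | Asimov  | 47001
4  | Asimov  | 46009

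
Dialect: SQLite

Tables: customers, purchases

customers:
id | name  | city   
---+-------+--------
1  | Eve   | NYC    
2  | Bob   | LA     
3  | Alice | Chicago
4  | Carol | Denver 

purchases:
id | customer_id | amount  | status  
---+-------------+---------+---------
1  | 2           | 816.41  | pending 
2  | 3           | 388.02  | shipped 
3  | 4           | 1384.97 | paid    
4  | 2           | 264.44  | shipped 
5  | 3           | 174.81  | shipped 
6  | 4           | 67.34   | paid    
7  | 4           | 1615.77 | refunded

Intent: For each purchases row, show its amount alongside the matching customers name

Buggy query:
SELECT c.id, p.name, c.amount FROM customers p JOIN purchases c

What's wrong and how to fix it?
Bug: JOIN with no ON clause produces a cartesian product; every purchases row pairs with every customers row

Fix: Add ON c.customer_id = p.id to the JOIN

Corrected query:
SELECT c.id, p.name, c.amount FROM customers p JOIN purchases c ON c.customer_id = p.id

Result:
id | name  | amount 
---+-------+--------
1  | Bob   | 816.41 
2  | Alice | 388.02 
3  | Carol | 1384.97
4  | Bob   | 264.44 
5  | Alice | 174.81 
6  | Carol | 67.34  
7  | Carol | 1615.77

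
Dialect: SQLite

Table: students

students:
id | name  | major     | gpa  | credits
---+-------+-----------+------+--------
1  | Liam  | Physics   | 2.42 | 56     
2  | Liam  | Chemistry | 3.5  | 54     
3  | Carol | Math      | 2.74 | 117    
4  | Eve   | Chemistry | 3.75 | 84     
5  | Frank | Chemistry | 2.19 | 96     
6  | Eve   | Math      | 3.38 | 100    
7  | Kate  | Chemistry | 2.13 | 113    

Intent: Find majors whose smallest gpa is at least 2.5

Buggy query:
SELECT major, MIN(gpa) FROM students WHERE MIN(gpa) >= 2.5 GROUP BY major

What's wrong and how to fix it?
Bug: MIN() in WHERE is a misuse of aggregate

Fix: Replace WHERE with HAVING after the GROUP BY

Corrected query:
SELECT major, MIN(gpa) FROM students GROUP BY major HAVING MIN(gpa) >= 2.5

Result:
major | MIN(gpa)
------+---------
Math  | 2.74    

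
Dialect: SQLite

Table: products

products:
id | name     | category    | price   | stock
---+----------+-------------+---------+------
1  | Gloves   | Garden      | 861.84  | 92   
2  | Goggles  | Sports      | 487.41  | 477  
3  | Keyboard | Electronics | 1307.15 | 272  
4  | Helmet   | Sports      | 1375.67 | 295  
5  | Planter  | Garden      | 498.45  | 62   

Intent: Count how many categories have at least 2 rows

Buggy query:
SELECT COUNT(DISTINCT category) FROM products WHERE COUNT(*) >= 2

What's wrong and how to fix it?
Bug: WHERE filters individual rows, not groups, so a group-level COUNT is invalid there

Fix: Group first with HAVING COUNT(*) >= 2, then COUNT the resulting groups

Corrected query:
SELECT COUNT(*) FROM (SELECT category FROM products GROUP BY category HAVING COUNT(*) >= 2)

Result:
COUNT(*)
--------
2       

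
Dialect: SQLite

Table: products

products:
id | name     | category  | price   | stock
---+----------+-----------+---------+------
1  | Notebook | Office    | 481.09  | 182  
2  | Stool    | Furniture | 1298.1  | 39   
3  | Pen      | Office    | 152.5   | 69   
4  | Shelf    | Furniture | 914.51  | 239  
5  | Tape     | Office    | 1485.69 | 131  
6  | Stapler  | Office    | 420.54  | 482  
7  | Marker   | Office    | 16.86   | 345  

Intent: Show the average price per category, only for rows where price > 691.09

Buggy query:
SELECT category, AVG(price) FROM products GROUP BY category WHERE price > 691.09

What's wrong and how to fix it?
Bug: Row-level WHERE must come before GROUP BY in the clause order

Fix: Place WHERE between FROM and GROUP BY

Corrected query:
SELECT category, AVG(price) FROM products WHERE price > 691.09 GROUP BY category

Result:
category  | AVG(price)
----------+-----------
Furniture | 1106.305  
Office    | 1485.69   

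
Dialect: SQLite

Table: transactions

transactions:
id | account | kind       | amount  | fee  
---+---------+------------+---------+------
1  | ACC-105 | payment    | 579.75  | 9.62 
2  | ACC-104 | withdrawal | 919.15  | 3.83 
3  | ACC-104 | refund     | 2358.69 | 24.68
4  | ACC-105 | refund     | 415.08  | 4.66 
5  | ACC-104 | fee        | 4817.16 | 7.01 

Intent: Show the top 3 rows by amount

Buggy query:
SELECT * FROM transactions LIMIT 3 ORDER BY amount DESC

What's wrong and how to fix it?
Bug: LIMIT must come after ORDER BY

Fix: Swap the clauses: ORDER BY first, then LIMIT

Corrected query:
SELECT * FROM transactions ORDER BY amount DESC LIMIT 3

Result:
id | account | kind       | amount  | fee  
---+---------+------------+---------+------
5  | ACC-104 | fee        | 4817.16 | 7.01 
3  | ACC-104 | refund     | 2358.69 | 24.68
2  | ACC-104 | withdrawal | 919.15  | 3.83 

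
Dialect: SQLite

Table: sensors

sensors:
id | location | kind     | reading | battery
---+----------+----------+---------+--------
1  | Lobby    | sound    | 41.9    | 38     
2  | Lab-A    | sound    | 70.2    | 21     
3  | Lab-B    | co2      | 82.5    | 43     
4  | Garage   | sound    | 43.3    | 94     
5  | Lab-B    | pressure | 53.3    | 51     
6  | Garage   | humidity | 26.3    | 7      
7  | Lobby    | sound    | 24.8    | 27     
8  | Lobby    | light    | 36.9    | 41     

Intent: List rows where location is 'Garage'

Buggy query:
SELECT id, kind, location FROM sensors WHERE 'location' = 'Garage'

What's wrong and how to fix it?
Bug: 'location' in single quotes is a string literal, not the column; the comparison is literal-vs-literal and never true

Fix: Remove the quotes around the column name (or use double quotes for an identifier)

Corrected query:
SELECT id, kind, location FROM sensors WHERE location = 'Garage'

Result:
id | kind     | location
---+----------+---------
4  | sound    | Garage  
6  | humidity | Garage  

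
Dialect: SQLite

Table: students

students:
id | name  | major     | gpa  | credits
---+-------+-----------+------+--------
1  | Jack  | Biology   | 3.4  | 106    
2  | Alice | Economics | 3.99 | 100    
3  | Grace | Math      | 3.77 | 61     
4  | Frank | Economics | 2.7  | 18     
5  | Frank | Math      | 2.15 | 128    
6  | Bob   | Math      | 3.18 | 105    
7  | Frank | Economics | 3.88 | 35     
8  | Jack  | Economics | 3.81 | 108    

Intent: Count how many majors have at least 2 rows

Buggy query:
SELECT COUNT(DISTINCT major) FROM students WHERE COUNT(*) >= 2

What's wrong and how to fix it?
Bug: WHERE filters individual rows, not groups, so a group-level COUNT is invalid there

Fix: Use a subquery that GROUPs and filters with HAVING, then count its rows

Corrected query:
SELECT COUNT(*) FROM (SELECT major FROM students GROUP BY major HAVING COUNT(*) >= 2)

Result:
COUNT(*)
--------
2       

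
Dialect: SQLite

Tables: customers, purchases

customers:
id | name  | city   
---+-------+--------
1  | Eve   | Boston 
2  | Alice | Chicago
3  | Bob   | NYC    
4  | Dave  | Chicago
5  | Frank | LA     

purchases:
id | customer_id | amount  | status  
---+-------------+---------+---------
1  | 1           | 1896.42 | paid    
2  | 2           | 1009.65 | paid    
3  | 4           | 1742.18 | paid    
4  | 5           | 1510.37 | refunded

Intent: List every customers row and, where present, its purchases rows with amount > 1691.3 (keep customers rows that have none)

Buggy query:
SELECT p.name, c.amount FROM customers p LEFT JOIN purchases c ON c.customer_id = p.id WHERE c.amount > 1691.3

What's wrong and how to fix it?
Bug: A WHERE condition on the right-hand table after LEFT JOIN drops unmatched parents

Fix: Put 'c.amount > 1691.3' in the JOIN's ON clause instead of WHERE

Corrected query:
SELECT p.name, c.amount FROM customers p LEFT JOIN purchases c ON c.customer_id = p.id AND c.amount > 1691.3

Result:
name  | amount 
------+--------
Eve   | 1896.42
Alice | NULL   
Bob   | NULL   
Dave  | 1742.18
Frank | NULL   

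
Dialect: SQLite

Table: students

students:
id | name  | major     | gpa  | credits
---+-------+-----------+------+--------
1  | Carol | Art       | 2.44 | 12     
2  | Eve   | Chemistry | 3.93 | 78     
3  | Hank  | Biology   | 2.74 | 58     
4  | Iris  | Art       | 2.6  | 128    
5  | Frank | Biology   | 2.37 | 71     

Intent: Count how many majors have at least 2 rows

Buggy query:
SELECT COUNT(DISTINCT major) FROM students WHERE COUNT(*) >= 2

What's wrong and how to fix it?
Bug: COUNT(*) cannot appear in WHERE; the per-group count doesn't exist yet

Fix: Group first with HAVING COUNT(*) >= 2, then COUNT the resulting groups

Corrected query:
SELECT COUNT(*) FROM (SELECT major FROM students GROUP BY major HAVING COUNT(*) >= 2)

Result:
COUNT(*)
--------
2       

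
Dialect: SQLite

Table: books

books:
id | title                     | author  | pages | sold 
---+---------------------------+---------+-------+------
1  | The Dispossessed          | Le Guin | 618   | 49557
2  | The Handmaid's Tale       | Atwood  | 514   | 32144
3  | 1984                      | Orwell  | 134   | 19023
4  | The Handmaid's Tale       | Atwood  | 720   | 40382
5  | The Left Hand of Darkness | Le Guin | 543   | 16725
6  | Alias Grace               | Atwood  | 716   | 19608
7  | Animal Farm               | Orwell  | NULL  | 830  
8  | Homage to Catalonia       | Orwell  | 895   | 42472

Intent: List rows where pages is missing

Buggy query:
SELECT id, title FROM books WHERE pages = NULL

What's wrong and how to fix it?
Bug: Comparing to NULL with '=' never matches; NULL = NULL is unknown, not true

Fix: Replace '= NULL' with 'IS NULL'

Corrected query:
SELECT id, title FROM books WHERE pages IS NULL

Result:
id | title      
---+------------
7  | Animal Farm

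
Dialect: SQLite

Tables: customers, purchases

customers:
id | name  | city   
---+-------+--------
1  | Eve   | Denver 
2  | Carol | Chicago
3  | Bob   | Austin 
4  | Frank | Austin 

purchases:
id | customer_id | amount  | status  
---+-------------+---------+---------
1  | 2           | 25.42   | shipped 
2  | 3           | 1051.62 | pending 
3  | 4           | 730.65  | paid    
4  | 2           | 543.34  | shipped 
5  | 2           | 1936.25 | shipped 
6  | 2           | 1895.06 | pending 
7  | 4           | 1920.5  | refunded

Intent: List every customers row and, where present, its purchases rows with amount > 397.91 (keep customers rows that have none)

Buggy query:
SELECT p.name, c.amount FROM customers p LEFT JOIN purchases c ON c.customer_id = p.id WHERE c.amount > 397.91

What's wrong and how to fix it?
Bug: A WHERE condition on the right-hand table after LEFT JOIN drops unmatched parents

Fix: Put 'c.amount > 397.91' in the JOIN's ON clause instead of WHERE

Corrected query:
SELECT p.name, c.amount FROM customers p LEFT JOIN purchases c ON c.customer_id = p.id AND c.amount > 397.91

Result:
name  | amount 
------+--------
Eve   | NULL   
Carol | 543.34 
Carol | 1895.06
Carol | 1936.25
Bob   | 1051.62
Frank | 730.65 
Frank | 1920.5 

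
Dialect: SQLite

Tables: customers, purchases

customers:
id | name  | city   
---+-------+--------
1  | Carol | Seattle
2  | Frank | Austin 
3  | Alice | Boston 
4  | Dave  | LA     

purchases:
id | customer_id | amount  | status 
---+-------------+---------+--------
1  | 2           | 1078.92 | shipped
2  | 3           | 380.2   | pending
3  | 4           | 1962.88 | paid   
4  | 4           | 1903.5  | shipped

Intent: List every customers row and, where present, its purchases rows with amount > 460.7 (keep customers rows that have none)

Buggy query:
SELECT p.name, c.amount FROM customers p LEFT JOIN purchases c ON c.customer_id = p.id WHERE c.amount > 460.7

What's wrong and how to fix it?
Bug: Filtering c.amount in WHERE discards the NULL rows produced by LEFT JOIN, turning it into an inner join

Fix: Put 'c.amount > 460.7' in the JOIN's ON clause instead of WHERE

Corrected query:
SELECT p.name, c.amount FROM customers p LEFT JOIN purchases c ON c.customer_id = p.id AND c.amount > 460.7

Result:
name  | amount 
------+--------
Carol | NULL   
Frank | 1078.92
Alice | NULL   
Dave  | 1903.5 
Dave  | 1962.88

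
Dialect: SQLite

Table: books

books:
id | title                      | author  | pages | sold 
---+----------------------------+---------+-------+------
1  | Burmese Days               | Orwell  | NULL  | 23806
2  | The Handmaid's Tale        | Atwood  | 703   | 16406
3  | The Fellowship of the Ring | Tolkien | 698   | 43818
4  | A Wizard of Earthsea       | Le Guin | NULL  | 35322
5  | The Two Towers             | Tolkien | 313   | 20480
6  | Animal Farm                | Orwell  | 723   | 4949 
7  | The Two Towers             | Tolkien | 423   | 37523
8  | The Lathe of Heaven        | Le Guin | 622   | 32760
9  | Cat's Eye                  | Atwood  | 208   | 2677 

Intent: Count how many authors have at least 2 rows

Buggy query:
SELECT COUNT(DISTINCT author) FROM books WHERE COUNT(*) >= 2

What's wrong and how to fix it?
Bug: WHERE filters individual rows, not groups, so a group-level COUNT is invalid there

Fix: Use a subquery that GROUPs and filters with HAVING, then count its rows

Corrected query:
SELECT COUNT(*) FROM (SELECT author FROM books GROUP BY author HAVING COUNT(*) >= 2)

Result:
COUNT(*)
--------
4       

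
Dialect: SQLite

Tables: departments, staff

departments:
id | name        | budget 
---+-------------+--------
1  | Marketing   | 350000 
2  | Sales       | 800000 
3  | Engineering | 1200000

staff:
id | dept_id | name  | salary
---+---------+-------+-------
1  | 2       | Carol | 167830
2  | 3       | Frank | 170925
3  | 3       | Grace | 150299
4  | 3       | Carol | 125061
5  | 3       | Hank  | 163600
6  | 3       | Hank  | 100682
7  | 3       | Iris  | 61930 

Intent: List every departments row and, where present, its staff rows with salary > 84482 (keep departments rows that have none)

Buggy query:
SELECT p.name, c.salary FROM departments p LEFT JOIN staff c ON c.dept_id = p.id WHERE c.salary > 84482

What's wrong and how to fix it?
Bug: A WHERE condition on the right-hand table after LEFT JOIN drops unmatched parents

Fix: Put 'c.salary > 84482' in the JOIN's ON clause instead of WHERE

Corrected query:
SELECT p.name, c.salary FROM departments p LEFT JOIN staff c ON c.dept_id = p.id AND c.salary > 84482

Result:
name        | salary
------------+-------
Marketing   | NULL  
Sales       | 167830
Engineering | 100682
Engineering | 125061
Engineering | 150299
Engineering | 163600
Engineering | 170925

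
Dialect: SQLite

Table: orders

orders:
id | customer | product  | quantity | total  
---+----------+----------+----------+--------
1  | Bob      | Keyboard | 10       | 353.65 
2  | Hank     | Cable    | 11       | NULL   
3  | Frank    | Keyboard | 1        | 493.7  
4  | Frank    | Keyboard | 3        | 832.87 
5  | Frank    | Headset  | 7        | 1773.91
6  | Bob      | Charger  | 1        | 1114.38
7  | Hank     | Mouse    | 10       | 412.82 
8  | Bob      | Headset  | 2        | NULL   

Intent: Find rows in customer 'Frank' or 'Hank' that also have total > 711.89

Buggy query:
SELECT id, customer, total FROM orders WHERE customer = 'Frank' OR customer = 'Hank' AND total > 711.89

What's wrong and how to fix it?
Bug: AND binds tighter than OR, so this parses as customer = 'Frank' OR (customer = 'Hank' AND total > 711.89)

Fix: Add parentheses around the OR so the AND applies to both alternatives

Corrected query:
SELECT id, customer, total FROM orders WHERE (customer = 'Frank' OR customer = 'Hank') AND total > 711.89

Result:
id | customer | total  
---+----------+--------
4  | Frank    | 832.87 
5  | Frank    | 1773.91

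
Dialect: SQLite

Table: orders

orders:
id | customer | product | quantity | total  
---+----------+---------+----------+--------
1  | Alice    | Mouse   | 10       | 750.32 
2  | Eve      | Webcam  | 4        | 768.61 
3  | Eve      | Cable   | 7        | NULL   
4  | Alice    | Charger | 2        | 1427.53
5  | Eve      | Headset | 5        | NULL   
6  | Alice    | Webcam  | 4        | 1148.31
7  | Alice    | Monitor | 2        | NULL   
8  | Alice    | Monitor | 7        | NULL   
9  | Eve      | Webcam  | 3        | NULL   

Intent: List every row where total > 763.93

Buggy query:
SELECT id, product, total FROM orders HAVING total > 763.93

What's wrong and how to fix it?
Bug: This is a non-aggregate query (no GROUP BY, no aggregates), so in SQLite the HAVING clause is invalid here; a row-level condition belongs in WHERE

Fix: Replace HAVING with WHERE since the condition applies to individual rows

Corrected query:
SELECT id, product, total FROM orders WHERE total > 763.93

Result:
id | product | total  
---+---------+--------
2  | Webcam  | 768.61 
4  | Charger | 1427.53
6  | Webcam  | 1148.31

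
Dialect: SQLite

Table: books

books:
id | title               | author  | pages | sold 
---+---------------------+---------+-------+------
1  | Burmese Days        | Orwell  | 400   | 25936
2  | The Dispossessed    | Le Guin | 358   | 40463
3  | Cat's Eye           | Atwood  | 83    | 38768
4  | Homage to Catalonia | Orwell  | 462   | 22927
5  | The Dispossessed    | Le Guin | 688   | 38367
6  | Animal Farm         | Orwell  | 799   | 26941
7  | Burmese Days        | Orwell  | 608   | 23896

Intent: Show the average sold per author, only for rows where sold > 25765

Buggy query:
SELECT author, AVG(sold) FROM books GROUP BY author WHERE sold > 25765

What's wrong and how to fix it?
Bug: Row-level WHERE must come before GROUP BY in the clause order

Fix: Move the WHERE clause before GROUP BY

Corrected query:
SELECT author, AVG(sold) FROM books WHERE sold > 25765 GROUP BY author

Result:
author  | AVG(sold)
--------+----------
Atwood  | 38768    
Le Guin | 39415    
Orwell  | 26438.5  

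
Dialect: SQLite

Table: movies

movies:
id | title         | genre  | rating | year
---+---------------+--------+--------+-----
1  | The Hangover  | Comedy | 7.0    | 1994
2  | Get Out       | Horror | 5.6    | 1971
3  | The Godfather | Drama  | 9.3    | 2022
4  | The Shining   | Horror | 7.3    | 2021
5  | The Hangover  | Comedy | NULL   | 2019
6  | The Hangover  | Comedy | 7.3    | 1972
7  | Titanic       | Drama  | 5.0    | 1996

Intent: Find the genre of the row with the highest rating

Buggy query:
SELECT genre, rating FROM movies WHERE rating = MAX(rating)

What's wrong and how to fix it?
Bug: WHERE is evaluated per row; an aggregate over the whole table isn't defined there

Fix: Use a subquery: WHERE rating = (SELECT MAX(rating) FROM movies)

Corrected query:
SELECT genre, rating FROM movies WHERE rating = (SELECT MAX(rating) FROM movies)

Result:
genre | rating
------+-------
Drama | 9.3   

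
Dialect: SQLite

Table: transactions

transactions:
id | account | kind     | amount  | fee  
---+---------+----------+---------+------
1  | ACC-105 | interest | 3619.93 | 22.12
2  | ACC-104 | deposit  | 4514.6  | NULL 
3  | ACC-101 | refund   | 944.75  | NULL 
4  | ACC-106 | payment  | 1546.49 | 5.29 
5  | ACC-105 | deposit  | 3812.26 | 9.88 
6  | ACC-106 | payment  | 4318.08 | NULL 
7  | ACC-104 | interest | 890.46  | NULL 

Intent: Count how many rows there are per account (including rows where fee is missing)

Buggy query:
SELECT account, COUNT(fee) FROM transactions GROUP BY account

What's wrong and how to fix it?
Bug: COUNT(column) counts non-NULL values only; rows with NULL fee aren't counted

Fix: Use COUNT(*) to count all rows regardless of NULL

Corrected query:
SELECT account, COUNT(*) FROM transactions GROUP BY account

Result:
account | COUNT(*)
--------+---------
ACC-101 | 1       
ACC-104 | 2       
ACC-105 | 2       
ACC-106 | 2       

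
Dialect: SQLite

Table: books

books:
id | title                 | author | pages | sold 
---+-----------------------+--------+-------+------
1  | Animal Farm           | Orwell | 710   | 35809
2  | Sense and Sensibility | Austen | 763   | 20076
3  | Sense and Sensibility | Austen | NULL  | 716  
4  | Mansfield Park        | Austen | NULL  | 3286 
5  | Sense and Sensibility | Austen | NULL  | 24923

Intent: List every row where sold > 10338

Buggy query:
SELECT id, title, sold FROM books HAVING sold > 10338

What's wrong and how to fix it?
Bug: HAVING filters the output of aggregation, but this query has no GROUP BY and no aggregate functions, so SQLite rejects it (HAVING clause on a non-aggregate query); the condition here is per row

Fix: Use WHERE for row-level filtering

Corrected query:
SELECT id, title, sold FROM books WHERE sold > 10338

Result:
id | title                 | sold 
---+-----------------------+------
1  | Animal Farm           | 35809
2  | Sense and Sensibility | 20076
5  | Sense and Sensibility | 24923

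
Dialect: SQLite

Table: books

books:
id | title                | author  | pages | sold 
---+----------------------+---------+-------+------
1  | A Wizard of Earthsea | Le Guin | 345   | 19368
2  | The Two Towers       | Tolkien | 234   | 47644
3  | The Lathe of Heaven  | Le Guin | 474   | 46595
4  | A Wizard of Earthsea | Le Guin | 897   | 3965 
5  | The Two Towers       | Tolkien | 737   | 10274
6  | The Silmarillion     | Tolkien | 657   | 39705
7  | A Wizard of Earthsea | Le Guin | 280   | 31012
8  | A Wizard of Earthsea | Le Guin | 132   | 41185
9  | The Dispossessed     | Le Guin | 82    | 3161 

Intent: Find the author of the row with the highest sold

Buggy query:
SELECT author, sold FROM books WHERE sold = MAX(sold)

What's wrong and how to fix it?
Bug: WHERE is evaluated per row; an aggregate over the whole table isn't defined there

Fix: Wrap MAX in a scalar subquery so WHERE compares against a single value

Corrected query:
SELECT author, sold FROM books WHERE sold = (SELECT MAX(sold) FROM books)

Result:
author  | sold 
--------+------
Tolkien | 47644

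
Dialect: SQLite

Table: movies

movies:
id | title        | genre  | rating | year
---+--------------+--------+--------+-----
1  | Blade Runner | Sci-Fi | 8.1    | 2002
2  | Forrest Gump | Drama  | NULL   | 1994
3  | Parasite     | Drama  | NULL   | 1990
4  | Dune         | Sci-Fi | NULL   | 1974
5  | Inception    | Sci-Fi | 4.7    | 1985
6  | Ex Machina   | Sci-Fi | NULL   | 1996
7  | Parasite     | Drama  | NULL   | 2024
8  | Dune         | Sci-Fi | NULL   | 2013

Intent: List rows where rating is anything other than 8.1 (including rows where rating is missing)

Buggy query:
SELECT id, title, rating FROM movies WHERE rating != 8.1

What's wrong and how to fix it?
Bug: 'rating != 8.1' is unknown when rating is NULL, so NULL rows are silently excluded

Fix: Add an explicit OR rating IS NULL to include the missing-value rows

Corrected query:
SELECT id, title, rating FROM movies WHERE rating != 8.1 OR rating IS NULL

Result:
id | title        | rating
---+--------------+-------
2  | Forrest Gump | NULL  
3  | Parasite     | NULL  
4  | Dune         | NULL  
5  | Inception    | 4.7   
6  | Ex Machina   | NULL  
7  | Parasite     | NULL  
8  | Dune         | NULL  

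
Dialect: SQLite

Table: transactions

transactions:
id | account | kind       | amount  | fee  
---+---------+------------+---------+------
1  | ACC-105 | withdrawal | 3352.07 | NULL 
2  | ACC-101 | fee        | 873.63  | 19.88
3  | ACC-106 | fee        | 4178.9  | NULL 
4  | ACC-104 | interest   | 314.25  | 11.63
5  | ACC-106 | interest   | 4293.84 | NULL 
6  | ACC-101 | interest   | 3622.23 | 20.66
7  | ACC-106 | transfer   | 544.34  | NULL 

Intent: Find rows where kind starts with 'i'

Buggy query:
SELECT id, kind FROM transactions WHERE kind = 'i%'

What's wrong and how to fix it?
Bug: Wildcards only work with LIKE; '=' treats '%' as a literal character

Fix: Use LIKE for wildcard pattern matching

Corrected query:
SELECT id, kind FROM transactions WHERE kind LIKE 'i%'

Result:
id | kind    
---+---------
4  | interest
5  | interest
6  | interest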